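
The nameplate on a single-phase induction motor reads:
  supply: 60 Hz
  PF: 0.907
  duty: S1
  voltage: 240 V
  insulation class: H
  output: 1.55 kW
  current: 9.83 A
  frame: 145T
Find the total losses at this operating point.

590 W

P_in = V·I·cosφ = 240×9.83×0.907 = 2140 W
P_out = 1550 W
Losses = P_in − P_out = 2140 − 1550 = 590 W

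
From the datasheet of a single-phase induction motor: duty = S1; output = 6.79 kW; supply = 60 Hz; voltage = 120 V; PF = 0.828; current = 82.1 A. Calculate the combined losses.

P_in = V·I·cosφ = 120×82.1×0.828 = 8157 W
P_out = 6790 W
Losses = P_in − P_out = 8157 − 6790 = 1367 W

1370 W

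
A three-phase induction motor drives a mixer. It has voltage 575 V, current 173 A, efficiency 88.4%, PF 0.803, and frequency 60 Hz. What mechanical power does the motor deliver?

P_in = √3·V·I·cosφ = 1.732 × 575 × 173 × 0.803 = 138349 W
P_out = η·P_in = 0.884 × 138349 = 122301 W

122 kW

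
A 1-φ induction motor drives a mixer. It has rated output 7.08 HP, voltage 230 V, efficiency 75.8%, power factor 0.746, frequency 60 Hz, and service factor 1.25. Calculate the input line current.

P_out = 7.08 × 746 = 5282 W
P_in = P_out / η = 5282 / 0.758 = 6968 W
I = P_in / (V·cosφ) = 6968 / (230 × 0.746) = 40.6 A

40.6 A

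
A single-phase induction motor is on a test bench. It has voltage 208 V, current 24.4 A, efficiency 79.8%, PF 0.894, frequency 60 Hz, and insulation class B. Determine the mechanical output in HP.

P_in = V·I·cosφ = 208 × 24.4 × 0.894 = 4537 W
P_out = η·P_in = 0.798 × 4537 = 3621 W
= 3621/746 = 4.85 HP

4.85 HP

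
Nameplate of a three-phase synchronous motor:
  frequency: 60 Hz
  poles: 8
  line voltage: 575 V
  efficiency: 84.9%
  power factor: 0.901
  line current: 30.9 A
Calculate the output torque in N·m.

P_in = √3·V·I·cosφ = 1.732 × 575 × 30.9 × 0.901 = 27727 W
P_out = η·P_in = 0.849 × 27727 = 23540 W
n = n_s = 120×60/8 = 900 rpm (synchronous)
ω = 2π×900/60 = 94.25 rad/s
τ = P_out/ω = 23540/94.25 = 250 N·m

250 N·m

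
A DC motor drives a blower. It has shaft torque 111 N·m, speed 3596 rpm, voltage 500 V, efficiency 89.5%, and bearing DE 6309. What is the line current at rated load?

93.4 A

ω = 2π×3596/60 = 376.6 rad/s; P_out = τω = 111 × 376.6 = 41803 W
P_in = P_out / η = 41803 / 0.895 = 46707 W
I = P_in / V = 46707 / 500 = 93.4 A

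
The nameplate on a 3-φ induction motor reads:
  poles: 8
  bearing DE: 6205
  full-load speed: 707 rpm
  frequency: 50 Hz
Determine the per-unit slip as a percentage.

5.7 %

n_s = 120f/p = 120×50/8 = 750 rpm
s = (n_s − n)/n_s = (750 − 707)/750 = 0.0573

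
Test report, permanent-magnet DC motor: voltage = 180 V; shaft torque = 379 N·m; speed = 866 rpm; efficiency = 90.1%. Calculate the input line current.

ω = 2π×866/60 = 90.69 rad/s; P_out = τω = 379 × 90.69 = 34372 W
P_in = P_out / η = 34372 / 0.901 = 38149 W
I = P_in / V = 38149 / 180 = 212 A

212 A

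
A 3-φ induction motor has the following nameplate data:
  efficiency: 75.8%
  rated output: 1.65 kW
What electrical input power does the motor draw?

P_out = 1650 W
P_in = P_out/η = 1650/0.758 = 2177 W = 2.18 kW

2.18 kW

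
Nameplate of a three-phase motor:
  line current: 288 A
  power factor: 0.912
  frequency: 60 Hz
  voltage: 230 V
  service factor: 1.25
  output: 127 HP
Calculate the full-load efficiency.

P_out = 127 × 746 = 94742 W
P_in = √3·V_L·I_L·cosφ = 1.732 × 230 × 288 × 0.912 = 104632 W
η = P_out / P_in = 94742 / 104632 = 0.905 = 90.5%

90.5 %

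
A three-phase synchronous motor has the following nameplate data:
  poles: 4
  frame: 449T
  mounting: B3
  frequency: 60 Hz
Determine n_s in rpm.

n_s = 120f/p = 120×60/4 = 1800 rpm

1800 rpm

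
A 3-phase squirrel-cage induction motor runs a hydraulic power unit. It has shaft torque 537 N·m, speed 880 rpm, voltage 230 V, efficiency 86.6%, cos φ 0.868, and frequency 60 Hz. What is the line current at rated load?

165 A

ω = 2π×880/60 = 92.15 rad/s; P_out = τω = 537 × 92.15 = 49485 W
P_in = P_out / η = 49485 / 0.866 = 57142 W
I_L = P_in / (√3·V_L·cosφ) = 57142 / (1.732 × 230 × 0.868) = 165 A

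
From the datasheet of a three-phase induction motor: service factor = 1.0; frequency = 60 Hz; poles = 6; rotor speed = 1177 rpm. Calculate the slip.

1.9 %

n_s = 120f/p = 120×60/6 = 1200 rpm
s = (n_s − n)/n_s = (1200 − 1177)/1200 = 0.0192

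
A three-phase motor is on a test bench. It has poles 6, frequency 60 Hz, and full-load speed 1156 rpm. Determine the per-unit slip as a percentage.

n_s = 120f/p = 120×60/6 = 1200 rpm
s = (n_s − n)/n_s = (1200 − 1156)/1200 = 0.0367

3.67 %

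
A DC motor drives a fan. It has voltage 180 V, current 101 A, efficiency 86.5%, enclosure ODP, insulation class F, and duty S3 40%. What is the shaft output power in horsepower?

21.1 HP

P_in = V·I = 180 × 101 = 18180 W
P_out = η·P_in = 0.865 × 18180 = 15726 W
= 15726/746 = 21.1 HP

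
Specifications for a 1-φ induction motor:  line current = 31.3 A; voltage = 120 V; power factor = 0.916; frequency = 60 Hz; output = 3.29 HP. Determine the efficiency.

71.3 %

P_out = 3.29 × 746 = 2454 W
P_in = V·I·cosφ = 120 × 31.3 × 0.916 = 3440 W
η = P_out / P_in = 2454 / 3440 = 0.713 = 71.3%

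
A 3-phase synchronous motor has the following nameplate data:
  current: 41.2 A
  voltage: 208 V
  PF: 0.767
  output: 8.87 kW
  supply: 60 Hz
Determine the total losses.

P_in = √3·V·I·cosφ = 1.732×208×41.2×0.767 = 11384 W
P_out = 8870 W
Losses = P_in − P_out = 11384 − 8870 = 2514 W

2510 W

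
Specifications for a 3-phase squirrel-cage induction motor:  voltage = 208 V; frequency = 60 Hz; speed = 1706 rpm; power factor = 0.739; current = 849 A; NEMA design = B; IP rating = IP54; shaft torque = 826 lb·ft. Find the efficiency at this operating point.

τ = 826 lb·ft × 1.356 = 1120 N·m
ω = 2π × 1706/60 = 178.7 rad/s; P_out = τω = 1120 × 178.7 = 200144 W
P_in = √3·V_L·I_L·cosφ = 1.732 × 208 × 849 × 0.739 = 226029 W
η = P_out / P_in = 200144 / 226029 = 0.885 = 88.5%

88.5 %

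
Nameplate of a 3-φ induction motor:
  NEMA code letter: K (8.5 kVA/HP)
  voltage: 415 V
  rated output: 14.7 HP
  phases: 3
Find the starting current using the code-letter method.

S_LR = 8.5 × 14.7 = 124.95 kVA
I_LR = S_LR/(√3·V_L) = 124950/(1.732×415) = 174 A

174 A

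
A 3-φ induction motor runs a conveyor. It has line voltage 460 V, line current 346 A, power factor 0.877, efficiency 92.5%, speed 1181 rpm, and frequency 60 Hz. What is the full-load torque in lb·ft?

P_in = √3·V·I·cosφ = 1.732 × 460 × 346 × 0.877 = 241758 W
P_out = η·P_in = 0.925 × 241758 = 223626 W
n = 1181 rpm
ω = 2π×1181/60 = 123.7 rad/s
τ = P_out/ω = 223626/123.7 = 1808 N·m
In lb·ft: 1808/1.356 = 1330 lb·ft

1330 lb·ft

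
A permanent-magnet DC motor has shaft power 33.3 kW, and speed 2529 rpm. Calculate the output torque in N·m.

126 N·m

ω = 2π × 2529/60 = 264.8 rad/s
τ = P/ω = 33300/264.8 = 126 N·m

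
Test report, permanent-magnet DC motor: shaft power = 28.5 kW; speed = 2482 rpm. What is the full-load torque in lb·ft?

80.9 lb·ft

ω = 2π × 2482/60 = 259.9 rad/s
τ = P/ω = 28500/259.9 = 109.7 N·m
In lb·ft: 109.7/1.356 = 80.9 lb·ft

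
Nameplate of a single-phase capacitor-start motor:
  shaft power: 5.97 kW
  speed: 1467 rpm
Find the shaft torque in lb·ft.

28.7 lb·ft

ω = 2π × 1467/60 = 153.6 rad/s
τ = P/ω = 5970/153.6 = 38.87 N·m
In lb·ft: 38.87/1.356 = 28.7 lb·ft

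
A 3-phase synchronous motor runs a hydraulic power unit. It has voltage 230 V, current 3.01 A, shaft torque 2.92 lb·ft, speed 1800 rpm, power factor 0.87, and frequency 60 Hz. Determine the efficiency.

τ = 2.92 lb·ft × 1.356 = 3.96 N·m
ω = 2π × 1800/60 = 188.5 rad/s; P_out = τω = 3.96 × 188.5 = 746 W
P_in = √3·V_L·I_L·cosφ = 1.732 × 230 × 3.01 × 0.87 = 1043 W
η = P_out / P_in = 746 / 1043 = 0.715 = 71.5%

71.5 %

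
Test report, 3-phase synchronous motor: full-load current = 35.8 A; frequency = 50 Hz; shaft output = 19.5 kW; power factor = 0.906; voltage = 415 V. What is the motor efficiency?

83.6 %

P_out = 19.5 kW = 19500 W
P_in = √3·V_L·I_L·cosφ = 1.732 × 415 × 35.8 × 0.906 = 23313 W
η = P_out / P_in = 19500 / 23313 = 0.836 = 83.6%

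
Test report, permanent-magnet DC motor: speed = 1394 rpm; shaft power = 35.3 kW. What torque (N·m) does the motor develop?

ω = 2π × 1394/60 = 146 rad/s
τ = P/ω = 35300/146 = 242 N·m

242 N·m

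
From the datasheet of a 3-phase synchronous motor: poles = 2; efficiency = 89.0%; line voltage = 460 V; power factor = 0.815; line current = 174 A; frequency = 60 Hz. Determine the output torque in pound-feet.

197 lb·ft

P_in = √3·V·I·cosφ = 1.732 × 460 × 174 × 0.815 = 112983 W
P_out = η·P_in = 0.89 × 112983 = 100555 W
n = n_s = 120×60/2 = 3600 rpm (synchronous)
ω = 2π×3600/60 = 377 rad/s
τ = P_out/ω = 100555/377 = 266.7 N·m
In lb·ft: 266.7/1.356 = 197 lb·ft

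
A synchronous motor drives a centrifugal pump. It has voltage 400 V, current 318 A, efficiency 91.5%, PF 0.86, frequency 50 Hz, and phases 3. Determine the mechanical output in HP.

P_in = √3·V·I·cosφ = 1.732 × 400 × 318 × 0.86 = 189467 W
P_out = η·P_in = 0.915 × 189467 = 173362 W
= 173362/746 = 232 HP

232 HP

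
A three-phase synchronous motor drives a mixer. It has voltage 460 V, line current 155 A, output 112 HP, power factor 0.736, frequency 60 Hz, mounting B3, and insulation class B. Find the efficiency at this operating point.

91.9 %

P_out = 112 × 746 = 83552 W
P_in = √3·V_L·I_L·cosφ = 1.732 × 460 × 155 × 0.736 = 90890 W
η = P_out / P_in = 83552 / 90890 = 0.919 = 91.9%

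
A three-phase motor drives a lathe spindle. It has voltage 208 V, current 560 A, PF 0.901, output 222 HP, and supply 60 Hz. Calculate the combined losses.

16.2 kW

P_in = √3·V·I·cosφ = 1.732×208×560×0.901 = 181771 W
P_out = 222×746 = 165612 W
Losses = P_in − P_out = 181771 − 165612 = 16159 W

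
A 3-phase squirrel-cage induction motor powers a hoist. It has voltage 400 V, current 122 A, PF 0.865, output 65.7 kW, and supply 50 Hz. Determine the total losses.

7410 W

P_in = √3·V·I·cosφ = 1.732×400×122×0.865 = 73111 W
P_out = 65700 W
Losses = P_in − P_out = 73111 − 65700 = 7411 W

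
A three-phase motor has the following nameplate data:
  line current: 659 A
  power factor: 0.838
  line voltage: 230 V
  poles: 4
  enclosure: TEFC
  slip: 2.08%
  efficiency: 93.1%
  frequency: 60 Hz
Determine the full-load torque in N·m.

1110 N·m

P_in = √3·V·I·cosφ = 1.732 × 230 × 659 × 0.838 = 219991 W
P_out = η·P_in = 0.931 × 219991 = 204812 W
n_s = 120×60/4 = 1800 rpm; n = 1800×(1−0.0208) = 1763 rpm
ω = 2π×1763/60 = 184.6 rad/s
τ = P_out/ω = 204812/184.6 = 1110 N·m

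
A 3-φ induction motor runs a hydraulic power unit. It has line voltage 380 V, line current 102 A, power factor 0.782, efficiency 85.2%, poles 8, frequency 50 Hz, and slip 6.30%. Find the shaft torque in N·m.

P_in = √3·V·I·cosφ = 1.732 × 380 × 102 × 0.782 = 52497 W
P_out = η·P_in = 0.852 × 52497 = 44727 W
n_s = 120×50/8 = 750 rpm; n = 750×(1−0.063) = 703 rpm
ω = 2π×703/60 = 73.62 rad/s
τ = P_out/ω = 44727/73.62 = 608 N·m

608 N·m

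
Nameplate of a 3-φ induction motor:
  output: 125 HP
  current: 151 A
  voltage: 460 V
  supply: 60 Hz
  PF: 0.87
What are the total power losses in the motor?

P_in = √3·V·I·cosφ = 1.732×460×151×0.87 = 104665 W
P_out = 125×746 = 93250 W
Losses = P_in − P_out = 104665 − 93250 = 11415 W

11.4 kW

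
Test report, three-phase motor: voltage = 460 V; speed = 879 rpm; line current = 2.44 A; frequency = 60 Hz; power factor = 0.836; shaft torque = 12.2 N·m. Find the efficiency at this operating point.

ω = 2π × 879/60 = 92.05 rad/s; P_out = τω = 12.2 × 92.05 = 1123 W
P_in = √3·V_L·I_L·cosφ = 1.732 × 460 × 2.44 × 0.836 = 1625 W
η = P_out / P_in = 1123 / 1625 = 0.691 = 69.1%

69.1 %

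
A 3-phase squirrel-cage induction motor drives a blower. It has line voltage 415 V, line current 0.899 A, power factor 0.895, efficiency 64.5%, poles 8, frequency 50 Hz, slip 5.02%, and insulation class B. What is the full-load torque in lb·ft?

P_in = √3·V·I·cosφ = 1.732 × 415 × 0.899 × 0.895 = 578 W
P_out = η·P_in = 0.645 × 578 = 373 W
n_s = 120×50/8 = 750 rpm; n = 750×(1−0.0502) = 712 rpm
ω = 2π×712/60 = 74.56 rad/s
τ = P_out/ω = 373/74.56 = 5.003 N·m
In lb·ft: 5.003/1.356 = 3.69 lb·ft

3.69 lb·ft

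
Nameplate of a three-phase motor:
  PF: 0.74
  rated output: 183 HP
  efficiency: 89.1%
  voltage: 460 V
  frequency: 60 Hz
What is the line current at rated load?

260 A

P_out = 183 × 746 = 136518 W
P_in = P_out / η = 136518 / 0.891 = 153219 W
I_L = P_in / (√3·V_L·cosφ) = 153219 / (1.732 × 460 × 0.74) = 260 A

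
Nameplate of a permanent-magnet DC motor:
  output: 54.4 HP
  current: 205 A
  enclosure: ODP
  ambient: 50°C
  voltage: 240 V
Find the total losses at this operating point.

8.62 kW

P_in = V·I = 240×205 = 49200 W
P_out = 54.4×746 = 40582 W
Losses = P_in − P_out = 49200 − 40582 = 8618 W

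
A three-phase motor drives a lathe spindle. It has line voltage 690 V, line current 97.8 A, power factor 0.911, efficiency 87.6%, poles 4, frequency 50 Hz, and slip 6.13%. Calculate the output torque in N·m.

633 N·m

P_in = √3·V·I·cosφ = 1.732 × 690 × 97.8 × 0.911 = 106477 W
P_out = η·P_in = 0.876 × 106477 = 93274 W
n_s = 120×50/4 = 1500 rpm; n = 1500×(1−0.0613) = 1408 rpm
ω = 2π×1408/60 = 147.4 rad/s
τ = P_out/ω = 93274/147.4 = 633 N·m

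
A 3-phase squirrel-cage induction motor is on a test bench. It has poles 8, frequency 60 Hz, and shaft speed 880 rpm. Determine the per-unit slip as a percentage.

n_s = 120f/p = 120×60/8 = 900 rpm
s = (n_s − n)/n_s = (900 − 880)/900 = 0.0222

2.2 %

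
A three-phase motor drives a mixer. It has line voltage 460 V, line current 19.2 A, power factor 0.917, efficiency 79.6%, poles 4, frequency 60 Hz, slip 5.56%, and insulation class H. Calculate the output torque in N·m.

62.7 N·m

P_in = √3·V·I·cosφ = 1.732 × 460 × 19.2 × 0.917 = 14027 W
P_out = η·P_in = 0.796 × 14027 = 11165 W
n_s = 120×60/4 = 1800 rpm; n = 1800×(1−0.0556) = 1700 rpm
ω = 2π×1700/60 = 178 rad/s
τ = P_out/ω = 11165/178 = 62.7 N·m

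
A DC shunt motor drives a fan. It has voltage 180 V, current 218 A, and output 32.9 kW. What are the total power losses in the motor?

P_in = V·I = 180×218 = 39240 W
P_out = 32900 W
Losses = P_in − P_out = 39240 − 32900 = 6340 W

6.34 kW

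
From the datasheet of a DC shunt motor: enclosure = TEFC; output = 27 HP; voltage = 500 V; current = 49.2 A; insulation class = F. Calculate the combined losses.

P_in = V·I = 500×49.2 = 24600 W
P_out = 27×746 = 20142 W
Losses = P_in − P_out = 24600 − 20142 = 4458 W

4.46 kW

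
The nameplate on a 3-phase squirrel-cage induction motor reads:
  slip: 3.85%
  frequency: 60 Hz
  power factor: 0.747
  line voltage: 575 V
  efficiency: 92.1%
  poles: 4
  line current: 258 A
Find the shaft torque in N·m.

P_in = √3·V·I·cosφ = 1.732 × 575 × 258 × 0.747 = 191936 W
P_out = η·P_in = 0.921 × 191936 = 176773 W
n_s = 120×60/4 = 1800 rpm; n = 1800×(1−0.0385) = 1731 rpm
ω = 2π×1731/60 = 181.3 rad/s
τ = P_out/ω = 176773/181.3 = 975 N·m

975 N·m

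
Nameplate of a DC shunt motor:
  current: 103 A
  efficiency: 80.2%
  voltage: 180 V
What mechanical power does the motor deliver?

14.9 kW

P_in = V·I = 180 × 103 = 18540 W
P_out = η·P_in = 0.802 × 18540 = 14869 W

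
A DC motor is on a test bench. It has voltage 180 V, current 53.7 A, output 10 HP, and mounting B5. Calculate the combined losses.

P_in = V·I = 180×53.7 = 9666 W
P_out = 10×746 = 7460 W
Losses = P_in − P_out = 9666 − 7460 = 2206 W

2210 W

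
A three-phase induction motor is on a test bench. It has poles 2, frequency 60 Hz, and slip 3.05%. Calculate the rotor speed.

3490 rpm

n_s = 120f/p = 120×60/2 = 3600 rpm
n = n_s(1 − s) = 3600 × (1 − 0.0305) = 3490 rpm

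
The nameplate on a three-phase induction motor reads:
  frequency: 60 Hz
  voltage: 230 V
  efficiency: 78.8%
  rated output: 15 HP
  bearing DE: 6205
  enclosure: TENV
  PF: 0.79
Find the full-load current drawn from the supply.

45.1 A

P_out = 15 × 746 = 11190 W
P_in = P_out / η = 11190 / 0.788 = 14201 W
I_L = P_in / (√3·V_L·cosφ) = 14201 / (1.732 × 230 × 0.79) = 45.1 A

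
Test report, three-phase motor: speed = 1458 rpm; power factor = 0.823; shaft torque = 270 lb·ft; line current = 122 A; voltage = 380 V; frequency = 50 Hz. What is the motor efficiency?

τ = 270 lb·ft × 1.356 = 366.1 N·m
ω = 2π × 1458/60 = 152.7 rad/s; P_out = τω = 366.1 × 152.7 = 55903 W
P_in = √3·V_L·I_L·cosφ = 1.732 × 380 × 122 × 0.823 = 66083 W
η = P_out / P_in = 55903 / 66083 = 0.846 = 84.6%

84.6 %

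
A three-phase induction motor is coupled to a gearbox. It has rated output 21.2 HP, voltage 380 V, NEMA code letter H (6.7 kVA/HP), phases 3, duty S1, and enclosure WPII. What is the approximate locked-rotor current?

216 A

S_LR = 6.7 × 21.2 = 142.04 kVA
I_LR = S_LR/(√3·V_L) = 142040/(1.732×380) = 216 A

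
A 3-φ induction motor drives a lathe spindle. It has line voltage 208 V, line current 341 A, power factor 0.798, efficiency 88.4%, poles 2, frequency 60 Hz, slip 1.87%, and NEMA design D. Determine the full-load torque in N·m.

234 N·m

P_in = √3·V·I·cosφ = 1.732 × 208 × 341 × 0.798 = 98032 W
P_out = η·P_in = 0.884 × 98032 = 86660 W
n_s = 120×60/2 = 3600 rpm; n = 3600×(1−0.0187) = 3533 rpm
ω = 2π×3533/60 = 370 rad/s
τ = P_out/ω = 86660/370 = 234 N·m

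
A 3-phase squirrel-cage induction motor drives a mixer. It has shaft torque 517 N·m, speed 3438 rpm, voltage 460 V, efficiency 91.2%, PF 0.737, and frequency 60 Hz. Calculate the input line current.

348 A

ω = 2π×3438/60 = 360 rad/s; P_out = τω = 517 × 360 = 186120 W
P_in = P_out / η = 186120 / 0.912 = 204079 W
I_L = P_in / (√3·V_L·cosφ) = 204079 / (1.732 × 460 × 0.737) = 348 A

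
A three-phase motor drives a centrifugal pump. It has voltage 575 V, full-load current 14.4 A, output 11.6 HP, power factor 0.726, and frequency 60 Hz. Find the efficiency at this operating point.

P_out = 11.6 × 746 = 8654 W
P_in = √3·V_L·I_L·cosφ = 1.732 × 575 × 14.4 × 0.726 = 10412 W
η = P_out / P_in = 8654 / 10412 = 0.831 = 83.1%

83.1 %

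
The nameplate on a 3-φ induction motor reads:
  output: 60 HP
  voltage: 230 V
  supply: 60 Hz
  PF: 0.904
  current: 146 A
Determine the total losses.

7.82 kW

P_in = √3·V·I·cosφ = 1.732×230×146×0.904 = 52577 W
P_out = 60×746 = 44760 W
Losses = P_in − P_out = 52577 − 44760 = 7817 W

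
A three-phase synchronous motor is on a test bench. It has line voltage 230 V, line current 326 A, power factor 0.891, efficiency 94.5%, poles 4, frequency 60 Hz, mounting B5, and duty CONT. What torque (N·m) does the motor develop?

580 N·m

P_in = √3·V·I·cosφ = 1.732 × 230 × 326 × 0.891 = 115710 W
P_out = η·P_in = 0.945 × 115710 = 109346 W
n = n_s = 120×60/4 = 1800 rpm (synchronous)
ω = 2π×1800/60 = 188.5 rad/s
τ = P_out/ω = 109346/188.5 = 580 N·m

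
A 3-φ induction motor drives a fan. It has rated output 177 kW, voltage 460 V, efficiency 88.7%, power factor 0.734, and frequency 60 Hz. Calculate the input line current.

P_out = 177 kW = 177000 W
P_in = P_out / η = 177000 / 0.887 = 199549 W
I_L = P_in / (√3·V_L·cosφ) = 199549 / (1.732 × 460 × 0.734) = 341 A

341 A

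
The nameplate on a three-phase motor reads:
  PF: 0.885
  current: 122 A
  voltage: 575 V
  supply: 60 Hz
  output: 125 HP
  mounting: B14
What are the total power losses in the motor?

P_in = √3·V·I·cosφ = 1.732×575×122×0.885 = 107527 W
P_out = 125×746 = 93250 W
Losses = P_in − P_out = 107527 − 93250 = 14277 W

14.3 kW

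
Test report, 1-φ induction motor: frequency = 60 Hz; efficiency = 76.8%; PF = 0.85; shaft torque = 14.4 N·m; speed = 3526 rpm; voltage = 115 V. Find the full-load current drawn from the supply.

ω = 2π×3526/60 = 369.2 rad/s; P_out = τω = 14.4 × 369.2 = 5316 W
P_in = P_out / η = 5316 / 0.768 = 6922 W
I = P_in / (V·cosφ) = 6922 / (115 × 0.85) = 70.8 A

70.8 A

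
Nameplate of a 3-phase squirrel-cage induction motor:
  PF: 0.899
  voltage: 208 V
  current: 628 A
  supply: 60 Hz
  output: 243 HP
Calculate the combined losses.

P_in = √3·V·I·cosφ = 1.732×208×628×0.899 = 203390 W
P_out = 243×746 = 181278 W
Losses = P_in − P_out = 203390 − 181278 = 22112 W

22.1 kW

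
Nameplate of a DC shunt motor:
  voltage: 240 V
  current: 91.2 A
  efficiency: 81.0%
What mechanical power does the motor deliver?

17.7 kW

P_in = V·I = 240 × 91.2 = 21888 W
P_out = η·P_in = 0.81 × 21888 = 17729 W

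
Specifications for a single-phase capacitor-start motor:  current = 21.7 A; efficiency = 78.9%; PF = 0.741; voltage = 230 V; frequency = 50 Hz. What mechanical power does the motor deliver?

2.92 kW

P_in = V·I·cosφ = 230 × 21.7 × 0.741 = 3698 W
P_out = η·P_in = 0.789 × 3698 = 2918 W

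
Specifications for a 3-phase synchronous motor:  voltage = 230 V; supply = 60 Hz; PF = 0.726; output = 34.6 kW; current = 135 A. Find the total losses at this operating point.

P_in = √3·V·I·cosφ = 1.732×230×135×0.726 = 39043 W
P_out = 34600 W
Losses = P_in − P_out = 39043 − 34600 = 4443 W

4.44 kW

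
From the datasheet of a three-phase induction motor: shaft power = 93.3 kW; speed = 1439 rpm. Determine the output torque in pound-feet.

ω = 2π × 1439/60 = 150.7 rad/s
τ = P/ω = 93300/150.7 = 619.1 N·m
In lb·ft: 619.1/1.356 = 457 lb·ft

457 lb·ft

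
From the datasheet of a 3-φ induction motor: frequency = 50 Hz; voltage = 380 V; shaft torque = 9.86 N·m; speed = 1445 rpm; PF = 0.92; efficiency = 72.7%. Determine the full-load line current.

ω = 2π×1445/60 = 151.3 rad/s; P_out = τω = 9.86 × 151.3 = 1492 W
P_in = P_out / η = 1492 / 0.727 = 2052 W
I_L = P_in / (√3·V_L·cosφ) = 2052 / (1.732 × 380 × 0.92) = 3.39 A

3.39 A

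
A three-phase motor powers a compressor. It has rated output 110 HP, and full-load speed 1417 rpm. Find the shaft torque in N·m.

553 N·m

P_out = 110 × 746 = 82060 W
ω = 2π × 1417/60 = 148.4 rad/s
τ = P_out/ω = 82060/148.4 = 553 N·m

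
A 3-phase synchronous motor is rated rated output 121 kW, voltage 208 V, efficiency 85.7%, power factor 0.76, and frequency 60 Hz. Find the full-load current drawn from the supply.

P_out = 121 kW = 121000 W
P_in = P_out / η = 121000 / 0.857 = 141190 W
I_L = P_in / (√3·V_L·cosφ) = 141190 / (1.732 × 208 × 0.76) = 516 A

516 A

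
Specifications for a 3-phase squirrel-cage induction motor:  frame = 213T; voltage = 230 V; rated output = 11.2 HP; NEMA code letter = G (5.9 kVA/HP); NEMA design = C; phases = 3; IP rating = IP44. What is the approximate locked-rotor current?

S_LR = 5.9 × 11.2 = 66.08 kVA
I_LR = S_LR/(√3·V_L) = 66080/(1.732×230) = 166 A

166 A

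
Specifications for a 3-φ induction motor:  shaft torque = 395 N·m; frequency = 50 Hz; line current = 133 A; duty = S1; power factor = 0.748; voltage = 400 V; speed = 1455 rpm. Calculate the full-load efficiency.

ω = 2π × 1455/60 = 152.4 rad/s; P_out = τω = 395 × 152.4 = 60198 W
P_in = √3·V_L·I_L·cosφ = 1.732 × 400 × 133 × 0.748 = 68923 W
η = P_out / P_in = 60198 / 68923 = 0.873 = 87.3%

87.3 %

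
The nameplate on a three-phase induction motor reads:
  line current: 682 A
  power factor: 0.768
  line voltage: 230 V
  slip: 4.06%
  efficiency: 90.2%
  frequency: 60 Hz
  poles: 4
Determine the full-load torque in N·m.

1040 N·m

P_in = √3·V·I·cosφ = 1.732 × 230 × 682 × 0.768 = 208651 W
P_out = η·P_in = 0.902 × 208651 = 188203 W
n_s = 120×60/4 = 1800 rpm; n = 1800×(1−0.0406) = 1727 rpm
ω = 2π×1727/60 = 180.9 rad/s
τ = P_out/ω = 188203/180.9 = 1040 N·m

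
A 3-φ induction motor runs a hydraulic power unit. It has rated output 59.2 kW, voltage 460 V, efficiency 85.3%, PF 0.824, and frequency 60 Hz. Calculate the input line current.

P_out = 59.2 kW = 59200 W
P_in = P_out / η = 59200 / 0.853 = 69402 W
I_L = P_in / (√3·V_L·cosφ) = 69402 / (1.732 × 460 × 0.824) = 106 A

106 A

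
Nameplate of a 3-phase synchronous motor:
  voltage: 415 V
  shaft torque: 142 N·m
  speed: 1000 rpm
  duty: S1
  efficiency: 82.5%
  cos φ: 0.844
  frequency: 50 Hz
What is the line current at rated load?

29.7 A

ω = 2π×1000/60 = 104.7 rad/s; P_out = τω = 142 × 104.7 = 14867 W
P_in = P_out / η = 14867 / 0.825 = 18021 W
I_L = P_in / (√3·V_L·cosφ) = 18021 / (1.732 × 415 × 0.844) = 29.7 A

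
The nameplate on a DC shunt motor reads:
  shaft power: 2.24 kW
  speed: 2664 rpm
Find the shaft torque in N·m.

ω = 2π × 2664/60 = 279 rad/s
τ = P/ω = 2240/279 = 8.03 N·m

8.03 N·m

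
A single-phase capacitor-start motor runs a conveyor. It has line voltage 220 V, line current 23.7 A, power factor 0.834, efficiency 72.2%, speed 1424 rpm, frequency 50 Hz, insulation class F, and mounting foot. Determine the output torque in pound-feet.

P_in = V·I·cosφ = 220 × 23.7 × 0.834 = 4348 W
P_out = η·P_in = 0.722 × 4348 = 3139 W
n = 1424 rpm
ω = 2π×1424/60 = 149.1 rad/s
τ = P_out/ω = 3139/149.1 = 21.05 N·m
In lb·ft: 21.05/1.356 = 15.5 lb·ft

15.5 lb·ft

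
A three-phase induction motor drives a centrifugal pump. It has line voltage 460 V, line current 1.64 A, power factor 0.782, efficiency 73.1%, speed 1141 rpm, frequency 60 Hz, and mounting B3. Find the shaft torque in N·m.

P_in = √3·V·I·cosφ = 1.732 × 460 × 1.64 × 0.782 = 1022 W
P_out = η·P_in = 0.731 × 1022 = 747 W
n = 1141 rpm
ω = 2π×1141/60 = 119.5 rad/s
τ = P_out/ω = 747/119.5 = 6.25 N·m

6.25 N·m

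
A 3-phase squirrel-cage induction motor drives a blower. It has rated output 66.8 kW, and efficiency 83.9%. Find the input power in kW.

79.6 kW

P_out = 66800 W
P_in = P_out/η = 66800/0.839 = 79619 W = 79.6 kW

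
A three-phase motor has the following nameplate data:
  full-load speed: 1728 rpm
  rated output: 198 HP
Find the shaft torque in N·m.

816 N·m

P_out = 198 × 746 = 147708 W
ω = 2π × 1728/60 = 181 rad/s
τ = P_out/ω = 147708/181 = 816 N·m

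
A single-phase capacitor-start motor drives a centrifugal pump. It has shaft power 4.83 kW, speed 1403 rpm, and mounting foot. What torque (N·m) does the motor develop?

ω = 2π × 1403/60 = 146.9 rad/s
τ = P/ω = 4830/146.9 = 32.9 N·m

32.9 N·m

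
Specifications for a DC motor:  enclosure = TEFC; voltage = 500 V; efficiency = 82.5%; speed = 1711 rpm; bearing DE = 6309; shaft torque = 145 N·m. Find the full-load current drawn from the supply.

ω = 2π×1711/60 = 179.2 rad/s; P_out = τω = 145 × 179.2 = 25984 W
P_in = P_out / η = 25984 / 0.825 = 31496 W
I = P_in / V = 31496 / 500 = 63 A

63 A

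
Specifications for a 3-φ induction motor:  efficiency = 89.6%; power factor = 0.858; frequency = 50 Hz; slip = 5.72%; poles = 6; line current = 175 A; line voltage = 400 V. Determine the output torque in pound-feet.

P_in = √3·V·I·cosφ = 1.732 × 400 × 175 × 0.858 = 104024 W
P_out = η·P_in = 0.896 × 104024 = 93206 W
n_s = 120×50/6 = 1000 rpm; n = 1000×(1−0.0572) = 943 rpm
ω = 2π×943/60 = 98.75 rad/s
τ = P_out/ω = 93206/98.75 = 943.9 N·m
In lb·ft: 943.9/1.356 = 696 lb·ft

696 lb·ft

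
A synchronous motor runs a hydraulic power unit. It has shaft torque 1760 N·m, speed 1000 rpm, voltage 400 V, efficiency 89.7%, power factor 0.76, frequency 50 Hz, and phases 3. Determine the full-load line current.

390 A

ω = 2π×1000/60 = 104.7 rad/s; P_out = τω = 1760 × 104.7 = 184272 W
P_in = P_out / η = 184272 / 0.897 = 205431 W
I_L = P_in / (√3·V_L·cosφ) = 205431 / (1.732 × 400 × 0.76) = 390 A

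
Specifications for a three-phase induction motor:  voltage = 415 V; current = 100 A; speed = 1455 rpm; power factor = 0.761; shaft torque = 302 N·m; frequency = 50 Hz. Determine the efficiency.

84.1 %

ω = 2π × 1455/60 = 152.4 rad/s; P_out = τω = 302 × 152.4 = 46025 W
P_in = √3·V_L·I_L·cosφ = 1.732 × 415 × 100 × 0.761 = 54699 W
η = P_out / P_in = 46025 / 54699 = 0.841 = 84.1%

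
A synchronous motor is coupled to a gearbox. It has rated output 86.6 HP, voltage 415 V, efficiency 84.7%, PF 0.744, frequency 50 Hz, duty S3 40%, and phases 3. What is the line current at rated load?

P_out = 86.6 × 746 = 64604 W
P_in = P_out / η = 64604 / 0.847 = 76274 W
I_L = P_in / (√3·V_L·cosφ) = 76274 / (1.732 × 415 × 0.744) = 143 A

143 A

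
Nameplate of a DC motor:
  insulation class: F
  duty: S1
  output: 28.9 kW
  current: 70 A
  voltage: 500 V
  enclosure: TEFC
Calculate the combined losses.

P_in = V·I = 500×70 = 35000 W
P_out = 28900 W
Losses = P_in − P_out = 35000 − 28900 = 6100 W

6.1 kW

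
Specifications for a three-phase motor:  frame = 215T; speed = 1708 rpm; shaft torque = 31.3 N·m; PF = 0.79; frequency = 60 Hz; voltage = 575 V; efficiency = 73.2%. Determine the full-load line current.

9.72 A

ω = 2π×1708/60 = 178.9 rad/s; P_out = τω = 31.3 × 178.9 = 5600 W
P_in = P_out / η = 5600 / 0.732 = 7650 W
I_L = P_in / (√3·V_L·cosφ) = 7650 / (1.732 × 575 × 0.79) = 9.72 A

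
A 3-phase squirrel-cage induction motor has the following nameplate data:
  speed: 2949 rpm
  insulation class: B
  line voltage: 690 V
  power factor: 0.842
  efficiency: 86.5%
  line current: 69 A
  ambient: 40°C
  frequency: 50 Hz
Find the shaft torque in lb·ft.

143 lb·ft

P_in = √3·V·I·cosφ = 1.732 × 690 × 69 × 0.842 = 69432 W
P_out = η·P_in = 0.865 × 69432 = 60059 W
n = 2949 rpm
ω = 2π×2949/60 = 308.8 rad/s
τ = P_out/ω = 60059/308.8 = 194.5 N·m
In lb·ft: 194.5/1.356 = 143 lb·ft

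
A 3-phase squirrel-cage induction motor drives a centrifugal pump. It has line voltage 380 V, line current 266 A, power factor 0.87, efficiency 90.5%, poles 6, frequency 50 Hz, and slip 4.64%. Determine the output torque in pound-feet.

P_in = √3·V·I·cosφ = 1.732 × 380 × 266 × 0.87 = 152311 W
P_out = η·P_in = 0.905 × 152311 = 137841 W
n_s = 120×50/6 = 1000 rpm; n = 1000×(1−0.0464) = 954 rpm
ω = 2π×954/60 = 99.9 rad/s
τ = P_out/ω = 137841/99.9 = 1380 N·m
In lb·ft: 1380/1.356 = 1020 lb·ft

1020 lb·ft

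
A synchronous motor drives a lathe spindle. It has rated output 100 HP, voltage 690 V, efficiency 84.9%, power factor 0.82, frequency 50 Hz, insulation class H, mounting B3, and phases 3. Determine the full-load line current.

89.7 A

P_out = 100 × 746 = 74600 W
P_in = P_out / η = 74600 / 0.849 = 87868 W
I_L = P_in / (√3·V_L·cosφ) = 87868 / (1.732 × 690 × 0.82) = 89.7 A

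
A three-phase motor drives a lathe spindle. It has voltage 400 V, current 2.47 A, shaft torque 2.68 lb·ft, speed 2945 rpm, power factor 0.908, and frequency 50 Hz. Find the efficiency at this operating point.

τ = 2.68 lb·ft × 1.356 = 3.634 N·m
ω = 2π × 2945/60 = 308.4 rad/s; P_out = τω = 3.634 × 308.4 = 1121 W
P_in = √3·V_L·I_L·cosφ = 1.732 × 400 × 2.47 × 0.908 = 1554 W
η = P_out / P_in = 1121 / 1554 = 0.721 = 72.1%

72.1 %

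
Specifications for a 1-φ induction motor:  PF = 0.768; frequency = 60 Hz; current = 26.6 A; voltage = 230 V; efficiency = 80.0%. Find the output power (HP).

P_in = V·I·cosφ = 230 × 26.6 × 0.768 = 4699 W
P_out = η·P_in = 0.8 × 4699 = 3759 W
= 3759/746 = 5.04 HP

5.04 HP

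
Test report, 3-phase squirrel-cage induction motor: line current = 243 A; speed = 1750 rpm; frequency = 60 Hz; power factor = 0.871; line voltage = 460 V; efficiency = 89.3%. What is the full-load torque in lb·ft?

606 lb·ft

P_in = √3·V·I·cosφ = 1.732 × 460 × 243 × 0.871 = 168628 W
P_out = η·P_in = 0.893 × 168628 = 150585 W
n = 1750 rpm
ω = 2π×1750/60 = 183.3 rad/s
τ = P_out/ω = 150585/183.3 = 821.5 N·m
In lb·ft: 821.5/1.356 = 606 lb·ft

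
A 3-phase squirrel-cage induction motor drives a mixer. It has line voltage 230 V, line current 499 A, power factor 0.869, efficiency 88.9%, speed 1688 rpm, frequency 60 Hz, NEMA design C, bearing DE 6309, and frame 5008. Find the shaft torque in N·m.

P_in = √3·V·I·cosφ = 1.732 × 230 × 499 × 0.869 = 172741 W
P_out = η·P_in = 0.889 × 172741 = 153567 W
n = 1688 rpm
ω = 2π×1688/60 = 176.8 rad/s
τ = P_out/ω = 153567/176.8 = 869 N·m

869 N·m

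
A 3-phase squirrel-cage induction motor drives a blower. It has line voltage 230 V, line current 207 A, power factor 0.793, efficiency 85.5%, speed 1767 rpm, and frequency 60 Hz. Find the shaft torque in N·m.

P_in = √3·V·I·cosφ = 1.732 × 230 × 207 × 0.793 = 65391 W
P_out = η·P_in = 0.855 × 65391 = 55909 W
n = 1767 rpm
ω = 2π×1767/60 = 185 rad/s
τ = P_out/ω = 55909/185 = 302 N·m

302 N·m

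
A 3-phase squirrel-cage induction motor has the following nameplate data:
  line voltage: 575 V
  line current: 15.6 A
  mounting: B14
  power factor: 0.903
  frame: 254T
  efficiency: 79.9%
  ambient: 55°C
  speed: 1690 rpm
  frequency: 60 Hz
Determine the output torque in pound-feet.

P_in = √3·V·I·cosφ = 1.732 × 575 × 15.6 × 0.903 = 14029 W
P_out = η·P_in = 0.799 × 14029 = 11209 W
n = 1690 rpm
ω = 2π×1690/60 = 177 rad/s
τ = P_out/ω = 11209/177 = 63.33 N·m
In lb·ft: 63.33/1.356 = 46.7 lb·ft

46.7 lb·ft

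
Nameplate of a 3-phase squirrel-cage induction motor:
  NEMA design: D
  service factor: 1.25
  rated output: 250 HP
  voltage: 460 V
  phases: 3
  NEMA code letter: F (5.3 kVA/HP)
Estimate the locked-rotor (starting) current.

S_LR = 5.3 × 250 = 1325 kVA
I_LR = S_LR/(√3·V_L) = 1325000/(1.732×460) = 1660 A

1660 A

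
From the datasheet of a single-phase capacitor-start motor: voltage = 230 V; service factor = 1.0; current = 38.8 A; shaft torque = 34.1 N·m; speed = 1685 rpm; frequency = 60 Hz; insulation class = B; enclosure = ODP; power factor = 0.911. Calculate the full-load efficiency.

ω = 2π × 1685/60 = 176.5 rad/s; P_out = τω = 34.1 × 176.5 = 6019 W
P_in = V·I·cosφ = 230 × 38.8 × 0.911 = 8130 W
η = P_out / P_in = 6019 / 8130 = 0.740 = 74.0%

74.0 %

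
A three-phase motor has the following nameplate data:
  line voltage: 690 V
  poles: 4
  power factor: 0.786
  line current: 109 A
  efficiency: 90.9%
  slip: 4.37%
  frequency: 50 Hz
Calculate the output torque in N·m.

620 N·m

P_in = √3·V·I·cosφ = 1.732 × 690 × 109 × 0.786 = 102387 W
P_out = η·P_in = 0.909 × 102387 = 93070 W
n_s = 120×50/4 = 1500 rpm; n = 1500×(1−0.0437) = 1434 rpm
ω = 2π×1434/60 = 150.2 rad/s
τ = P_out/ω = 93070/150.2 = 620 N·m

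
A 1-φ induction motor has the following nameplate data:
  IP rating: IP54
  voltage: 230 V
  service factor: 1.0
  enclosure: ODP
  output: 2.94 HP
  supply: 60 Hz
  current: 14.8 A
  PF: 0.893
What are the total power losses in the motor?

847 W

P_in = V·I·cosφ = 230×14.8×0.893 = 3040 W
P_out = 2.94×746 = 2193 W
Losses = P_in − P_out = 3040 − 2193 = 847 W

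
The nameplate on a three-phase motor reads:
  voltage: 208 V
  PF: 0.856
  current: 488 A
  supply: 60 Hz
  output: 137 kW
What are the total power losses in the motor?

P_in = √3·V·I·cosφ = 1.732×208×488×0.856 = 150489 W
P_out = 137000 W
Losses = P_in − P_out = 150489 − 137000 = 13489 W

13500 W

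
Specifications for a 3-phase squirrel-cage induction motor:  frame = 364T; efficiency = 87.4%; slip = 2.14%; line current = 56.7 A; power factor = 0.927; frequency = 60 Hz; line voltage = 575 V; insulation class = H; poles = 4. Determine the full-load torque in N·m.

P_in = √3·V·I·cosφ = 1.732 × 575 × 56.7 × 0.927 = 52345 W
P_out = η·P_in = 0.874 × 52345 = 45750 W
n_s = 120×60/4 = 1800 rpm; n = 1800×(1−0.0214) = 1761 rpm
ω = 2π×1761/60 = 184.4 rad/s
τ = P_out/ω = 45750/184.4 = 248 N·m

248 N·m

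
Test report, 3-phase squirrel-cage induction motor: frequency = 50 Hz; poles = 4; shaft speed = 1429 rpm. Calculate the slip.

4.7 %

n_s = 120f/p = 120×50/4 = 1500 rpm
s = (n_s − n)/n_s = (1500 − 1429)/1500 = 0.0473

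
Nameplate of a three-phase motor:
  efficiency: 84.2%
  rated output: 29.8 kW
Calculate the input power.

35.4 kW

P_out = 29800 W
P_in = P_out/η = 29800/0.842 = 35392 W = 35.4 kW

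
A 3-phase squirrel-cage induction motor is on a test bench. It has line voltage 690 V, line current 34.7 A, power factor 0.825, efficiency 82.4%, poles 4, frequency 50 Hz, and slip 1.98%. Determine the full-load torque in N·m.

P_in = √3·V·I·cosφ = 1.732 × 690 × 34.7 × 0.825 = 34212 W
P_out = η·P_in = 0.824 × 34212 = 28191 W
n_s = 120×50/4 = 1500 rpm; n = 1500×(1−0.0198) = 1470 rpm
ω = 2π×1470/60 = 153.9 rad/s
τ = P_out/ω = 28191/153.9 = 183 N·m

183 N·m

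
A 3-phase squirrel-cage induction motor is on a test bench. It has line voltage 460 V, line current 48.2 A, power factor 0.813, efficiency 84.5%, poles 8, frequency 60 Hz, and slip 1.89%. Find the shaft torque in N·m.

P_in = √3·V·I·cosφ = 1.732 × 460 × 48.2 × 0.813 = 31221 W
P_out = η·P_in = 0.845 × 31221 = 26382 W
n_s = 120×60/8 = 900 rpm; n = 900×(1−0.0189) = 883 rpm
ω = 2π×883/60 = 92.47 rad/s
τ = P_out/ω = 26382/92.47 = 285 N·m

285 N·m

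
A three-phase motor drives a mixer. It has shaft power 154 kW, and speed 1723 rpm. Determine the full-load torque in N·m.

ω = 2π × 1723/60 = 180.4 rad/s
τ = P/ω = 154000/180.4 = 854 N·m

854 N·m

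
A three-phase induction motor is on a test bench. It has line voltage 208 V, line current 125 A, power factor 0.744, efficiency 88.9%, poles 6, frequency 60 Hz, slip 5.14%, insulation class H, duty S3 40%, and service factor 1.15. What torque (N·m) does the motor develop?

250 N·m

P_in = √3·V·I·cosφ = 1.732 × 208 × 125 × 0.744 = 33504 W
P_out = η·P_in = 0.889 × 33504 = 29785 W
n_s = 120×60/6 = 1200 rpm; n = 1200×(1−0.0514) = 1138 rpm
ω = 2π×1138/60 = 119.2 rad/s
τ = P_out/ω = 29785/119.2 = 250 N·m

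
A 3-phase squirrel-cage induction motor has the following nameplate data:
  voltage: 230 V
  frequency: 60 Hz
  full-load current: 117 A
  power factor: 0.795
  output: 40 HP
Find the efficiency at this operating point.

80.5 %

P_out = 40 × 746 = 29840 W
P_in = √3·V_L·I_L·cosφ = 1.732 × 230 × 117 × 0.795 = 37053 W
η = P_out / P_in = 29840 / 37053 = 0.805 = 80.5%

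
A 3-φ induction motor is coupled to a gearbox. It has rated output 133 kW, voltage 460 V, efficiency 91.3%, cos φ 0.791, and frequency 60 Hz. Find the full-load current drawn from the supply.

231 A

P_out = 133 kW = 133000 W
P_in = P_out / η = 133000 / 0.913 = 145674 W
I_L = P_in / (√3·V_L·cosφ) = 145674 / (1.732 × 460 × 0.791) = 231 A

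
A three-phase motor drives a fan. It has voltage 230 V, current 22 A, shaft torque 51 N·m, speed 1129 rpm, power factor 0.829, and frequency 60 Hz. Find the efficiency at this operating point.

83.0 %

ω = 2π × 1129/60 = 118.2 rad/s; P_out = τω = 51 × 118.2 = 6028 W
P_in = √3·V_L·I_L·cosφ = 1.732 × 230 × 22 × 0.829 = 7265 W
η = P_out / P_in = 6028 / 7265 = 0.830 = 83.0%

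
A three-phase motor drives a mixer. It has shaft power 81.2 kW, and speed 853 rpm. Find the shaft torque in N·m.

ω = 2π × 853/60 = 89.33 rad/s
τ = P/ω = 81200/89.33 = 909 N·m

909 N·m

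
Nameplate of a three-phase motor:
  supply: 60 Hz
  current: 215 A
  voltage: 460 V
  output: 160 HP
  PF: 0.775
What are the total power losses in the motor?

P_in = √3·V·I·cosφ = 1.732×460×215×0.775 = 132753 W
P_out = 160×746 = 119360 W
Losses = P_in − P_out = 132753 − 119360 = 13393 W

13400 W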